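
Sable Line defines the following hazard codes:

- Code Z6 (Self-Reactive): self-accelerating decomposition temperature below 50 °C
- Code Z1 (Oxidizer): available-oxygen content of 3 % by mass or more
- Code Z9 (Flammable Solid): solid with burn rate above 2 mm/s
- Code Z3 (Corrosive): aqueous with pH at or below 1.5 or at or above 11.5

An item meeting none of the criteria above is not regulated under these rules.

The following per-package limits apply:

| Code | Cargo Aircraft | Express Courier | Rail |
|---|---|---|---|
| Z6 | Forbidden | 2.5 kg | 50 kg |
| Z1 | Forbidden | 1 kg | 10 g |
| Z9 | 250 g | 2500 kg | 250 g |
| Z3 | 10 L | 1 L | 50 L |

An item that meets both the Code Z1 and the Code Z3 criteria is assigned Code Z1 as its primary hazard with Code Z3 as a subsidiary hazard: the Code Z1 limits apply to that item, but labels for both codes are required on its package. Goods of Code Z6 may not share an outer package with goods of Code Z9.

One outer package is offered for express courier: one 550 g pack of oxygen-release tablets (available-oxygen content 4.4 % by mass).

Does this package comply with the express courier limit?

With available-oxygen content 4.4 % by mass (≥ 3 % by mass), the oxygen-release tablets fall in Code Z1.
Code Z1 quantity: 550 g.
That is within the Code Z1 express courier limit of 1 kg.

Yes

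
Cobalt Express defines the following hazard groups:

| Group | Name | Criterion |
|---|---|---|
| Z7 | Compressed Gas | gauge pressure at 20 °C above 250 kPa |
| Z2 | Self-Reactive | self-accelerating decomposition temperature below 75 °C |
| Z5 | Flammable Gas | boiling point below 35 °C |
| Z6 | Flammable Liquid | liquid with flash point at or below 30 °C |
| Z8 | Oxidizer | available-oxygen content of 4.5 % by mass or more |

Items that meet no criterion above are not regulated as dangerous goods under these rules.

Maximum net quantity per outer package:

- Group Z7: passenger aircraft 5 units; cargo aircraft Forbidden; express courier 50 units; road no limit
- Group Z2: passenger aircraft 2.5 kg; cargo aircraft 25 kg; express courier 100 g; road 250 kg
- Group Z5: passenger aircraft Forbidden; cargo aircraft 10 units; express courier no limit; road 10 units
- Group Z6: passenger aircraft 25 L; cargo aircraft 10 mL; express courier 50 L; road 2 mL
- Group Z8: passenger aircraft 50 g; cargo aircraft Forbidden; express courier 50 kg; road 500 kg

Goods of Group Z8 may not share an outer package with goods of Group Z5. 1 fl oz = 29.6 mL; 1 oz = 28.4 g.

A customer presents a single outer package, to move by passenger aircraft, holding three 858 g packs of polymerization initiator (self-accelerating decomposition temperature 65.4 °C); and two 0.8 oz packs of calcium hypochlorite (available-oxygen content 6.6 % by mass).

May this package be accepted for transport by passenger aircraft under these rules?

Self-accelerating decomposition temperature 65.4 °C meets the Group Z2 criterion (Self-Reactive), so the polymerization initiator is Group Z2.
The calcium hypochlorite has available-oxygen content 6.6 % by mass, which is ≥ 4.5 % by mass, so it is Group Z8 (Oxidizer).
Group Z8 quantity: two 0.8 oz packs = 45.44 g.
That is within the Group Z8 passenger aircraft limit of 50 g.
Group Z2 quantity: three 858 g packs = 2.574 kg.
2.574 kg exceeds the passenger aircraft limit of 2.5 kg for Group Z2.
The segregation rule (Group Z8 with Group Z5) does not apply to Group Z8 with Group Z2.

No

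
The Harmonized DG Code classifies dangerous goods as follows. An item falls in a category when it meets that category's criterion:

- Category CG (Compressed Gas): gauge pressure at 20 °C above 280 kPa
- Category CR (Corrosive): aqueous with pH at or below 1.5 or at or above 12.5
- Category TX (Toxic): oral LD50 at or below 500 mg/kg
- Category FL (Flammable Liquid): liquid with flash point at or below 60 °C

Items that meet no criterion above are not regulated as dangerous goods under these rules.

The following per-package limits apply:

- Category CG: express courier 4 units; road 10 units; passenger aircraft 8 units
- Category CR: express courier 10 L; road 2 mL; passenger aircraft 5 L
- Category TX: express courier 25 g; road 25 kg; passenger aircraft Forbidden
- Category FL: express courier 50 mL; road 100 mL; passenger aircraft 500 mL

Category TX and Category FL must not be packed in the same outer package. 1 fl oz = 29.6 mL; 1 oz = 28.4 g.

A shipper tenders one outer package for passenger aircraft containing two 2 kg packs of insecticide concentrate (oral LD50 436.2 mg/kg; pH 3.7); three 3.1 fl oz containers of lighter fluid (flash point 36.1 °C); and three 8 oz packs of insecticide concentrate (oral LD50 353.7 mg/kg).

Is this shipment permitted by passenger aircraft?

Oral LD50 436.2 mg/kg meets the Category TX criterion (Toxic), so the insecticide concentrate is Category TX.
The lighter fluid has flash point 36.1 °C, which is ≤ 60 °C, so it is Category FL (Flammable Liquid).
Insecticide concentrate: oral LD50 353.7 mg/kg ≤ 500 mg/kg → Category TX (Toxic).
Total Category TX: (two 2 kg packs = 4 kg) + (three 8 oz packs = 681.6 g) = 4681.6 g.
Category TX is Forbidden by passenger aircraft.
Category FL quantity: three 3.1 fl oz containers = 275.28 mL.
That is within the Category FL passenger aircraft limit of 500 mL.
Category TX and Category FL may not share an outer package.

No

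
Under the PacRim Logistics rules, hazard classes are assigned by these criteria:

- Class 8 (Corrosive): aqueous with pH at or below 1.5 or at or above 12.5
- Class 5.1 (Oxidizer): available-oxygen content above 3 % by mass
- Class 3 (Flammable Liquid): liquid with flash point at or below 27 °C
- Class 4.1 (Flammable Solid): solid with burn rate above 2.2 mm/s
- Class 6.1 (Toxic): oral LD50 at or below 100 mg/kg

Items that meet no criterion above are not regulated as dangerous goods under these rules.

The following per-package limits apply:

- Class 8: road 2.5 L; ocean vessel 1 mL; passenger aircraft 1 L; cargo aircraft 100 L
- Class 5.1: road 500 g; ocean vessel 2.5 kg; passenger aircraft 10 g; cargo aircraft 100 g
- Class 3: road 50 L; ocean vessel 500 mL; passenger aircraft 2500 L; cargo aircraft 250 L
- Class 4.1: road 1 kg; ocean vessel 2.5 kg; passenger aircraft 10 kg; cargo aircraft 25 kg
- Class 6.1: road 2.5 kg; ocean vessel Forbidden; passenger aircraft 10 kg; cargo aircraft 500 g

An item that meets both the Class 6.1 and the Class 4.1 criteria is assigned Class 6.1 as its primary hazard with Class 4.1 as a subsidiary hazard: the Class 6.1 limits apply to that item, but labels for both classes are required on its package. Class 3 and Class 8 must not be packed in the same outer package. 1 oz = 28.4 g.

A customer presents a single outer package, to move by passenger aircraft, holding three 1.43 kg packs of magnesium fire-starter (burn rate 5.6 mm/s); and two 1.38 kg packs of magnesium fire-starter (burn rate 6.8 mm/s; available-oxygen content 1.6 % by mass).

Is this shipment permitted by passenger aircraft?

Yes

Burn rate 5.6 mm/s meets the Class 4.1 criterion (Flammable Solid), so the magnesium fire-starter is Class 4.1.
The magnesium fire-starter has burn rate 6.8 mm/s, which is > 2.2 mm/s, so it is Class 4.1 (Flammable Solid).
Class 4.1 net quantity: (three 1.43 kg packs = 4.29 kg) + (two 1.38 kg packs = 2.76 kg) = 7.05 kg.
7.05 kg ≤ 10 kg (passenger aircraft limit, Class 4.1) — within limit.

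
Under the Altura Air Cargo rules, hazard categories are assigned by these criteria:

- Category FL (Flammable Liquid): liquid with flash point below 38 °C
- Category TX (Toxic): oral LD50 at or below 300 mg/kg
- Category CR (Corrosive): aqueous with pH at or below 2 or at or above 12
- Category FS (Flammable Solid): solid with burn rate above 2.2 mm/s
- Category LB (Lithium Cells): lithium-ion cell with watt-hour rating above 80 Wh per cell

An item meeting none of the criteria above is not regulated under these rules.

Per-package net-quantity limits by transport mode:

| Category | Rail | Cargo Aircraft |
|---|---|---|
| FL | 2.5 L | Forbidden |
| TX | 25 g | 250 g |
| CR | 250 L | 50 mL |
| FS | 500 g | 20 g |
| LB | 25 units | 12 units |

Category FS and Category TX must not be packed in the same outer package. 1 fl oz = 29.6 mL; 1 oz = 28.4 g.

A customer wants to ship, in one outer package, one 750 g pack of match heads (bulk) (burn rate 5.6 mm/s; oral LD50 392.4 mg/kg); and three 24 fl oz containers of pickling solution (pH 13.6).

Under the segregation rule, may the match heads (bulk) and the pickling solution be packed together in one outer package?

Burn rate 5.6 mm/s meets the Category FS criterion (Flammable Solid), so the match heads (bulk) are Category FS.
The pickling solution has pH 13.6, which is ≥ 12, so it is Category CR (Corrosive).
No segregation rule bars Category FS with Category CR.

Yes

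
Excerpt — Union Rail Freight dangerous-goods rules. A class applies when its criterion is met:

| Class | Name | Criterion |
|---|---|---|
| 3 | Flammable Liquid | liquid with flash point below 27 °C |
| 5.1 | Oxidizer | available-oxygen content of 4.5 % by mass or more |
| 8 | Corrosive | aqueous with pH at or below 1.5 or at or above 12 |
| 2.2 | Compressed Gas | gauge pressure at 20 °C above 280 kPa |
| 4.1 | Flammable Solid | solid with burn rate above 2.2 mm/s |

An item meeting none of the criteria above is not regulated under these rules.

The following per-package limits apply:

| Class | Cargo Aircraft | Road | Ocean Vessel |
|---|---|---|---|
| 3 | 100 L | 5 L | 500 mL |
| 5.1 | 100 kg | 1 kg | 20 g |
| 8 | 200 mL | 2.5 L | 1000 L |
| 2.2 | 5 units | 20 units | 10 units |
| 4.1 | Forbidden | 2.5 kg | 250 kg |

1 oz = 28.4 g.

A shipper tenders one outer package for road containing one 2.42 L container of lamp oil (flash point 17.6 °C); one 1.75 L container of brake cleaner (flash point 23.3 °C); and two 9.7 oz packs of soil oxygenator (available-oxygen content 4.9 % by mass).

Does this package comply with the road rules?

Lamp oil: flash point 17.6 °C < 27 °C → Class 3 (Flammable Liquid).
The brake cleaner has flash point 23.3 °C, which is < 27 °C, so it is Class 3 (Flammable Liquid).
The soil oxygenator has available-oxygen content 4.9 % by mass, which is ≥ 4.5 % by mass, so it is Class 5.1 (Oxidizer).
Total Class 3: 2.42 L + 1.75 L = 4.17 L.
That is within the Class 3 road limit of 5 L.
Class 5.1 quantity: two 9.7 oz packs = 550.96 g.
550.96 g is within the road limit of 1 kg for Class 5.1.
Every hazard class is within its road limit and no segregation rule is violated.

Yes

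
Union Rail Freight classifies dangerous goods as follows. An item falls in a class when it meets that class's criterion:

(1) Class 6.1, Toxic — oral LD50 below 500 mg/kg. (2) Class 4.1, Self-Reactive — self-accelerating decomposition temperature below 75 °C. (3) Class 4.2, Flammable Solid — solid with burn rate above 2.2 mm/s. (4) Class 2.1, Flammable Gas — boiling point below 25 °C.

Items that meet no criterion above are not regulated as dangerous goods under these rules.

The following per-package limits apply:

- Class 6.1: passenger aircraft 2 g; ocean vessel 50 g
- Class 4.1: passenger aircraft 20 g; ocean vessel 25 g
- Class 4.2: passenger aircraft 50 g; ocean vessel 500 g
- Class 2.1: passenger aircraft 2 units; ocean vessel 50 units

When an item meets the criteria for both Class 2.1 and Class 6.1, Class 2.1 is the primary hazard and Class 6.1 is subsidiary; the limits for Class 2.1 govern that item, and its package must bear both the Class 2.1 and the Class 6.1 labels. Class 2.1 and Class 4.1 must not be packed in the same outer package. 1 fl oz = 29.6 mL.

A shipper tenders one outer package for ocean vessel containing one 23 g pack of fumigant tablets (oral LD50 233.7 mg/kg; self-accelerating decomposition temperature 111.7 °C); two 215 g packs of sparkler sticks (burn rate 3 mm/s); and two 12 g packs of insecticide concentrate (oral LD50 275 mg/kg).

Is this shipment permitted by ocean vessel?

Yes

Fumigant tablets: oral LD50 233.7 mg/kg < 500 mg/kg → Class 6.1 (Toxic).
The sparkler sticks have burn rate 3 mm/s, which is > 2.2 mm/s, so they are Class 4.2 (Flammable Solid).
Insecticide concentrate: oral LD50 275 mg/kg < 500 mg/kg → Class 6.1 (Toxic).
Total Class 6.1: 23 g + (two 12 g packs = 24 g) = 47 g.
47 g ≤ 50 g (ocean vessel limit, Class 6.1) — within limit.
Class 4.2 quantity: two 215 g packs = 430 g.
430 g ≤ 500 g (ocean vessel limit, Class 4.2) — within limit.
The segregation rule (Class 2.1 with Class 4.1) does not apply to Class 6.1 with Class 4.2.
Every hazard class is within its ocean vessel limit and no segregation rule is violated.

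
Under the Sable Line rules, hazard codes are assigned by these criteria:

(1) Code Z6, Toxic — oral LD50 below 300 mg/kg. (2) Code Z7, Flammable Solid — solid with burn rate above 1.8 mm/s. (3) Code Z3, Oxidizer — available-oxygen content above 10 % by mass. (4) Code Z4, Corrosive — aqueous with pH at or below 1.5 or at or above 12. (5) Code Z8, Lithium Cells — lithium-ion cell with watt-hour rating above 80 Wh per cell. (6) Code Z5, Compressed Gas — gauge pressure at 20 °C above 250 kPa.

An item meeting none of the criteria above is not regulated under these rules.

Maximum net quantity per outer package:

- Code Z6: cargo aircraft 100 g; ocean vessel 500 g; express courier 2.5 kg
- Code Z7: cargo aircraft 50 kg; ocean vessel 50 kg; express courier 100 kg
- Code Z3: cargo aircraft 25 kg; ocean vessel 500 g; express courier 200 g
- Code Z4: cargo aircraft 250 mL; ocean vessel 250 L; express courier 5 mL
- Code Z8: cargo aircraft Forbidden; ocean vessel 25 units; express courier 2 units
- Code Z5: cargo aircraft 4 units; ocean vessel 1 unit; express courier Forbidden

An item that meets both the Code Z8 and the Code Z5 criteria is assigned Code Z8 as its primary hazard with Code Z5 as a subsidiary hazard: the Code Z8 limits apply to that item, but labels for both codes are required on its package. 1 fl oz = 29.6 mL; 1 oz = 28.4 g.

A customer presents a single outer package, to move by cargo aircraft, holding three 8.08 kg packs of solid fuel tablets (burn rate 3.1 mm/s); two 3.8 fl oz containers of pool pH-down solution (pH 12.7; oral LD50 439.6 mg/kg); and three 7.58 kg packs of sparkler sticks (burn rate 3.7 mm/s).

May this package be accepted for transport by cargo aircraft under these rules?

The solid fuel tablets have burn rate 3.1 mm/s, which is > 1.8 mm/s, so they are Code Z7 (Flammable Solid).
The pool pH-down solution has pH 12.7, which is ≥ 12, so it is Code Z4 (Corrosive).
Burn rate 3.7 mm/s meets the Code Z7 criterion (Flammable Solid), so the sparkler sticks are Code Z7.
Code Z7 net quantity: (three 8.08 kg packs = 24.24 kg) + (three 7.58 kg packs = 22.74 kg) = 46.98 kg.
46.98 kg ≤ 50 kg (cargo aircraft limit, Code Z7) — within limit.
Code Z4 quantity: two 3.8 fl oz containers = 224.96 mL.
224.96 mL ≤ 250 mL (cargo aircraft limit, Code Z4) — within limit.
Every hazard code is within its cargo aircraft limit and no segregation rule is violated.

Yes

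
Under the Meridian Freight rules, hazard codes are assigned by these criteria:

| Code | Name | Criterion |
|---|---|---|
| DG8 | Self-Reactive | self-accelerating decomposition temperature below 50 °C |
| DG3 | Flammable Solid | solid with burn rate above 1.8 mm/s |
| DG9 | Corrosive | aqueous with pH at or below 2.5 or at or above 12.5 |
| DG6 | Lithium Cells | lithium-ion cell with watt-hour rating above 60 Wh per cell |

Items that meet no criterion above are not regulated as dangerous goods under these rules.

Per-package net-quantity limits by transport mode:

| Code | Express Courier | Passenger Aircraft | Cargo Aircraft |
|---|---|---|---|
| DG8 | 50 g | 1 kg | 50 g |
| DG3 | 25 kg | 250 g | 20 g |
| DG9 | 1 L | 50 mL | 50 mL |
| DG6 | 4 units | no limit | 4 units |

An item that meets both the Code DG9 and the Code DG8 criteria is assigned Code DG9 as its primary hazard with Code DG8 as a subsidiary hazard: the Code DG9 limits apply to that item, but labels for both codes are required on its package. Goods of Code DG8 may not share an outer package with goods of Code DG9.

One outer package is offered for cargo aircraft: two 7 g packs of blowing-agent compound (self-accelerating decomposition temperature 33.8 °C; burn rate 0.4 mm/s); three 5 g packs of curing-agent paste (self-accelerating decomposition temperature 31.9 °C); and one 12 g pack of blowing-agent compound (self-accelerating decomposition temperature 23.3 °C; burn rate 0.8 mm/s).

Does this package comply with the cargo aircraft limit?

Yes

With self-accelerating decomposition temperature 33.8 °C (< 50 °C), the blowing-agent compound falls in Code DG8.
Curing-agent paste: self-accelerating decomposition temperature 31.9 °C < 50 °C → Code DG8 (Self-Reactive).
The blowing-agent compound has self-accelerating decomposition temperature 23.3 °C, which is < 50 °C, so it is Code DG8 (Self-Reactive).
Code DG8 net quantity: (two 7 g packs = 14 g) + (three 5 g packs = 15 g) + 12 g = 41 g.
That is within the Code DG8 cargo aircraft limit of 50 g.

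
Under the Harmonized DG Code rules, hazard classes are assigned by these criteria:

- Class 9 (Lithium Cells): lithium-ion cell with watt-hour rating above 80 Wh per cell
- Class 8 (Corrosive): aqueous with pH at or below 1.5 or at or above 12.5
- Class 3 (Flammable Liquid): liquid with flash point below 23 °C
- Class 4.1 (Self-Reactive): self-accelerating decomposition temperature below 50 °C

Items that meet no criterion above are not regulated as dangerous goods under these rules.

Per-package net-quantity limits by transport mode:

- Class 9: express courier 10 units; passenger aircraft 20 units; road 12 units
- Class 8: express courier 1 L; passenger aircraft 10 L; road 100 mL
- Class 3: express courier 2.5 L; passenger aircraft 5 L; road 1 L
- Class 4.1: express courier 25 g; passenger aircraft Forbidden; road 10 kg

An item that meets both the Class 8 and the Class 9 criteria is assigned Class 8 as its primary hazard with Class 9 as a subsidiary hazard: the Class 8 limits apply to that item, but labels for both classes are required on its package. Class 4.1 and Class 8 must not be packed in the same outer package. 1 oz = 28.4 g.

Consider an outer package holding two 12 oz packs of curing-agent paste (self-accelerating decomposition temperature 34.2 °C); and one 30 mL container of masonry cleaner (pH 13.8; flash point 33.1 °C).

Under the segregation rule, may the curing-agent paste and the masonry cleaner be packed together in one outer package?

The curing-agent paste has self-accelerating decomposition temperature 34.2 °C, which is < 50 °C, so it is Class 4.1 (Self-Reactive).
With pH 13.8 (≥ 12.5), the masonry cleaner falls in Class 8.
Class 4.1 and Class 8 may not share an outer package.

No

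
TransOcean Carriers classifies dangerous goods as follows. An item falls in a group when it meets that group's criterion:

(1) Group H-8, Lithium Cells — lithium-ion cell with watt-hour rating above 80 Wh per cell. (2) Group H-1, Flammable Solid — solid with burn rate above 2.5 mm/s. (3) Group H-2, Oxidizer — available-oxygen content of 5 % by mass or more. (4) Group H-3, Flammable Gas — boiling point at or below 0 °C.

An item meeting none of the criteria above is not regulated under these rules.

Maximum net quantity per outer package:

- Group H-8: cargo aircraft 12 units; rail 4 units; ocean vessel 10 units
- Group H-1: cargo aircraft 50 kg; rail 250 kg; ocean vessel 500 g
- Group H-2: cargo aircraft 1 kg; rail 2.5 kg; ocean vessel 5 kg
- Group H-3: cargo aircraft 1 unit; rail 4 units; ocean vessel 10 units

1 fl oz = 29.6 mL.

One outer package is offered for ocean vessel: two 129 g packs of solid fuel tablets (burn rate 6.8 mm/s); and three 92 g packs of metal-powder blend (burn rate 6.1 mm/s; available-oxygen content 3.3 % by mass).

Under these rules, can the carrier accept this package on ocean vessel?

No

With burn rate 6.8 mm/s (> 2.5 mm/s), the solid fuel tablets fall in Group H-1.
Metal-powder blend: burn rate 6.1 mm/s > 2.5 mm/s → Group H-1 (Flammable Solid).
Group H-1 net quantity: (two 129 g packs = 258 g) + (three 92 g packs = 276 g) = 534 g.
534 g exceeds the ocean vessel limit of 500 g for Group H-1.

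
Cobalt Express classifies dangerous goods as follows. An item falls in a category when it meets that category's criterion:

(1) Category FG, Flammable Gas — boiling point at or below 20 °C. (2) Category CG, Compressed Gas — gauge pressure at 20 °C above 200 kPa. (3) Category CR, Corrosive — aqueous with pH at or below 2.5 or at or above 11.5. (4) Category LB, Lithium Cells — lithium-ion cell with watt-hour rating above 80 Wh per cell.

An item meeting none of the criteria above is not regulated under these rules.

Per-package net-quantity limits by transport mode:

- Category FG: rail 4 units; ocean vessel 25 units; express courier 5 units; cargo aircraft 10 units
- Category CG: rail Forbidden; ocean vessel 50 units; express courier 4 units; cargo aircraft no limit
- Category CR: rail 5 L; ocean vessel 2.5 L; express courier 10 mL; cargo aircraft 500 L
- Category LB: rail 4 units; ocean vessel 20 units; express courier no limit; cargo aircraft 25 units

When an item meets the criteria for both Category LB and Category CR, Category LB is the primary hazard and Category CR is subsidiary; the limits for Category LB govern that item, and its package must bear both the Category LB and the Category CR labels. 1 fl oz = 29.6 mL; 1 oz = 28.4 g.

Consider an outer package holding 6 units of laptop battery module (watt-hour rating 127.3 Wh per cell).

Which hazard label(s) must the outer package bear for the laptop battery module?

Category LB

Watt-hour rating 127.3 Wh per cell meets the Category LB criterion (Lithium Cells), so the laptop battery module is Category LB.
Only the Category LB label is required.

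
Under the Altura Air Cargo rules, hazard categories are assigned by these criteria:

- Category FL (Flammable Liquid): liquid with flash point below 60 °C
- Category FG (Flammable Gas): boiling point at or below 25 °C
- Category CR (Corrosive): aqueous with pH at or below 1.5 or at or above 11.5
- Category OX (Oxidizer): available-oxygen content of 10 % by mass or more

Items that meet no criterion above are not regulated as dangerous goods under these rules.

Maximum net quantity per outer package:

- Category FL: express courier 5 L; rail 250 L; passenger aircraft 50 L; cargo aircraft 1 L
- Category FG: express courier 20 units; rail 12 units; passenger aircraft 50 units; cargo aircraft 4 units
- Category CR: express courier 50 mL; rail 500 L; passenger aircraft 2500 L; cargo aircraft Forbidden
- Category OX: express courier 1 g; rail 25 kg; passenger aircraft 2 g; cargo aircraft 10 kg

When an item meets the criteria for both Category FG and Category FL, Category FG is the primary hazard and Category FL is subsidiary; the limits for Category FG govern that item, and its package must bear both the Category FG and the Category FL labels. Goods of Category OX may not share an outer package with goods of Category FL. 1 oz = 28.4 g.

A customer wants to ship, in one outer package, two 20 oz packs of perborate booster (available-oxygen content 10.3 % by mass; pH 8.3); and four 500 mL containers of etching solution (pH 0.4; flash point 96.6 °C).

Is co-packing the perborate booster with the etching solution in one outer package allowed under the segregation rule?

Yes

Perborate booster: available-oxygen content 10.3 % by mass ≥ 10 % by mass → Category OX (Oxidizer).
Etching solution: pH 0.4 ≤ 1.5 → Category CR (Corrosive).
No segregation rule bars Category OX with Category CR.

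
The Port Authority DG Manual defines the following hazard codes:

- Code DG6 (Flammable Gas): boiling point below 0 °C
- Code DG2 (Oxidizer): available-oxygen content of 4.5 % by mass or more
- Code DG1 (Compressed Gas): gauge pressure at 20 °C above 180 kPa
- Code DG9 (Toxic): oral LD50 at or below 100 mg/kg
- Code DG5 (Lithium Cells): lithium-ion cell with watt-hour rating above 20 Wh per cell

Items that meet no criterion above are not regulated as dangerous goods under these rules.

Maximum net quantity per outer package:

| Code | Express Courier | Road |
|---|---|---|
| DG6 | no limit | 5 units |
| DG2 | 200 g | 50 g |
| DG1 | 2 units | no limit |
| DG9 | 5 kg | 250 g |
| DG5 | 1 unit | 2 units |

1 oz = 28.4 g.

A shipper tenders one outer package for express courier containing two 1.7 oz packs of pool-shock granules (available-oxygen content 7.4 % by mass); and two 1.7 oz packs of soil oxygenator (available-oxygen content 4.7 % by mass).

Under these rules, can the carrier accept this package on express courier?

Yes

The pool-shock granules have available-oxygen content 7.4 % by mass, which is ≥ 4.5 % by mass, so they are Code DG2 (Oxidizer).
Soil oxygenator: available-oxygen content 4.7 % by mass ≥ 4.5 % by mass → Code DG2 (Oxidizer).
Total Code DG2: (two 1.7 oz packs = 96.56 g) + (two 1.7 oz packs = 96.56 g) = 193.12 g.
That is within the Code DG2 express courier limit of 200 g.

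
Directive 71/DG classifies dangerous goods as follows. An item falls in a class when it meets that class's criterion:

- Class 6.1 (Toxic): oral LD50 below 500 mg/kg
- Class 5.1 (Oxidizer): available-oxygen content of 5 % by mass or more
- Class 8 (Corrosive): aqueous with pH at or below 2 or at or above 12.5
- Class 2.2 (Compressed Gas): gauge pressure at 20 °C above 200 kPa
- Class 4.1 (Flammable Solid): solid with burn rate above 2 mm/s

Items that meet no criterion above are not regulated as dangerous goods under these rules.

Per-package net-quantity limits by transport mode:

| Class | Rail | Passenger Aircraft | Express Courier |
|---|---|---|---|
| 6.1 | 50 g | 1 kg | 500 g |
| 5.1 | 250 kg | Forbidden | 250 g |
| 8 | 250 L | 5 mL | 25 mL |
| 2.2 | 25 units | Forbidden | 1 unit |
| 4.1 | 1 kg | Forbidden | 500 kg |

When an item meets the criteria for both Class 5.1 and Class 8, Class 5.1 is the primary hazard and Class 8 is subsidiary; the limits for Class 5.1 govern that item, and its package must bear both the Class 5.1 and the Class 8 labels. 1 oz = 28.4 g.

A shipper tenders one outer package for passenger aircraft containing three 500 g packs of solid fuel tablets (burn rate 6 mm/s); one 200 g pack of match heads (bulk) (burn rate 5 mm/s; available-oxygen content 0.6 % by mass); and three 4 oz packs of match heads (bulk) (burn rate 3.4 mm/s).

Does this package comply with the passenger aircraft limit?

No

Solid fuel tablets: burn rate 6 mm/s > 2 mm/s → Class 4.1 (Flammable Solid).
Match heads (bulk): burn rate 5 mm/s > 2 mm/s → Class 4.1 (Flammable Solid).
With burn rate 3.4 mm/s (> 2 mm/s), the match heads (bulk) fall in Class 4.1.
Class 4.1 net quantity: (three 500 g packs = 1.5 kg) + 200 g + (three 4 oz packs = 340.8 g) = 2040.8 g.
By passenger aircraft, Class 4.1 is Forbidden regardless of quantity.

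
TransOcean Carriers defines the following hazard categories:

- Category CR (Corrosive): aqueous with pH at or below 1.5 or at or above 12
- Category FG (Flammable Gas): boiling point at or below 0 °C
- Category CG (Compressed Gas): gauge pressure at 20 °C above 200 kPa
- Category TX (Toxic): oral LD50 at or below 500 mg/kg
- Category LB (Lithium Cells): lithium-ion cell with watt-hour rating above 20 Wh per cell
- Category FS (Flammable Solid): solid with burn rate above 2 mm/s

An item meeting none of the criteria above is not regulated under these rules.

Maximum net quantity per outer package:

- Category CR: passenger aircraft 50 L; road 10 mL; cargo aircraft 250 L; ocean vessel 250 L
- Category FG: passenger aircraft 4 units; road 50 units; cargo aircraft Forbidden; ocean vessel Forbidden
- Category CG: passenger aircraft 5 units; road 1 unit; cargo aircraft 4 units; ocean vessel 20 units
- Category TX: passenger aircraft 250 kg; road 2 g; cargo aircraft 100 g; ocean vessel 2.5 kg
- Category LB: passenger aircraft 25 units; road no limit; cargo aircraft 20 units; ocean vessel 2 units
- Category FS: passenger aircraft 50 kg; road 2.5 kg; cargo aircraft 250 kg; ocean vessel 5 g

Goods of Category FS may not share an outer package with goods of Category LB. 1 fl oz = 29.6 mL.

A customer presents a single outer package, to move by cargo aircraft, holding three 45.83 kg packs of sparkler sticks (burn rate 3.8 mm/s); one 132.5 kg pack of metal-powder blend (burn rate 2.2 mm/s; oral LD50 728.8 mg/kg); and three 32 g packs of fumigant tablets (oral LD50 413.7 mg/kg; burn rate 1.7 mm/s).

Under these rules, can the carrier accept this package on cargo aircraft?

No

Burn rate 3.8 mm/s meets the Category FS criterion (Flammable Solid), so the sparkler sticks are Category FS.
Burn rate 2.2 mm/s meets the Category FS criterion (Flammable Solid), so the metal-powder blend is Category FS.
Oral LD50 413.7 mg/kg meets the Category TX criterion (Toxic), so the fumigant tablets are Category TX.
Category FS net quantity: (three 45.83 kg packs = 137.49 kg) + 132.5 kg = 269.99 kg.
269.99 kg exceeds the cargo aircraft limit of 250 kg for Category FS.
Category TX quantity: three 32 g packs = 96 g.
That is within the Category TX cargo aircraft limit of 100 g.
The segregation rule (Category FS with Category LB) does not apply to Category FS with Category TX.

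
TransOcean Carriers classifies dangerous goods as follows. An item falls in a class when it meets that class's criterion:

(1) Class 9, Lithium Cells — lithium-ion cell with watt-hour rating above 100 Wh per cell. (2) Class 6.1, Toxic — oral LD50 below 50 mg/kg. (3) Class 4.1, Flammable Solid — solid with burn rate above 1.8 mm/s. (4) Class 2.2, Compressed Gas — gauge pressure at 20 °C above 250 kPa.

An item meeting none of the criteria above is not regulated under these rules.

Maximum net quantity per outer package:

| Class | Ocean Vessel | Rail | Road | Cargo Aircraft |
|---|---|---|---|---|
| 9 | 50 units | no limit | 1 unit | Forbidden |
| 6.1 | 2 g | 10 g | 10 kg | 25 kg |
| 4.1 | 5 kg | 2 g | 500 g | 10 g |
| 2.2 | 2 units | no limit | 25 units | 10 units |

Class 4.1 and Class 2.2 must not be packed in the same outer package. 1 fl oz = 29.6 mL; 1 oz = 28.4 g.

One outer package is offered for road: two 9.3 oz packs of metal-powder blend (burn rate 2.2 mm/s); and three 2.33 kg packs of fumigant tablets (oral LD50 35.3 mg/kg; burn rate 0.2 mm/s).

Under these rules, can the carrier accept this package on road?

Burn rate 2.2 mm/s meets the Class 4.1 criterion (Flammable Solid), so the metal-powder blend is Class 4.1.
The fumigant tablets have oral LD50 35.3 mg/kg, which is < 50 mg/kg, so they are Class 6.1 (Toxic).
Class 6.1 quantity: three 2.33 kg packs = 6.99 kg.
6.99 kg ≤ 10 kg (road limit, Class 6.1) — within limit.
Class 4.1 quantity: two 9.3 oz packs = 528.24 g.
That exceeds the Class 4.1 road limit of 500 g.
The segregation rule (Class 4.1 with Class 2.2) does not apply to Class 6.1 with Class 4.1.

No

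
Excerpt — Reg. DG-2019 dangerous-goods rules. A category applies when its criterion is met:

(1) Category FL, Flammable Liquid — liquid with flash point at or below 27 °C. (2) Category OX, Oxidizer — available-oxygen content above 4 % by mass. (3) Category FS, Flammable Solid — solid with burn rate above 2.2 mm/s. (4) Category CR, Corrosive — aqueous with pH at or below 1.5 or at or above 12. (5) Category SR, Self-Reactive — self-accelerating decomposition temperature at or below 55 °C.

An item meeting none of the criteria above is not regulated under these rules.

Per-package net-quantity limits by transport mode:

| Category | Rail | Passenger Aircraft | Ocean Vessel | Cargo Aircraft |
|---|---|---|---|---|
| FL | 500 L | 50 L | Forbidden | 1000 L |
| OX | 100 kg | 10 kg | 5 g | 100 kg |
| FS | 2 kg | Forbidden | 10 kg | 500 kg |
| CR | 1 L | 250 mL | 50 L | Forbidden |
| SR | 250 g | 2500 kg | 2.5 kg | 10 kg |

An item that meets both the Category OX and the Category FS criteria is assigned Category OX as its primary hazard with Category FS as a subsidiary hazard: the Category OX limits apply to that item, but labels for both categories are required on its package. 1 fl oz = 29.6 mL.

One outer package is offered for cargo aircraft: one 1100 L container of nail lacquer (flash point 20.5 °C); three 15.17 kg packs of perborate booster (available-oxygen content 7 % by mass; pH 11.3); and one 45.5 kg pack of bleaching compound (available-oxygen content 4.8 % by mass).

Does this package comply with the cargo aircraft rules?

With flash point 20.5 °C (≤ 27 °C), the nail lacquer falls in Category FL.
With available-oxygen content 7 % by mass (> 4 % by mass), the perborate booster falls in Category OX.
The bleaching compound has available-oxygen content 4.8 % by mass, which is > 4 % by mass, so it is Category OX (Oxidizer).
Category OX net quantity: (three 15.17 kg packs = 45.51 kg) + 45.5 kg = 91.01 kg.
91.01 kg is within the cargo aircraft limit of 100 kg for Category OX.
Category FL quantity: 1100 L.
1100 L exceeds the cargo aircraft limit of 1000 L for Category FL.

No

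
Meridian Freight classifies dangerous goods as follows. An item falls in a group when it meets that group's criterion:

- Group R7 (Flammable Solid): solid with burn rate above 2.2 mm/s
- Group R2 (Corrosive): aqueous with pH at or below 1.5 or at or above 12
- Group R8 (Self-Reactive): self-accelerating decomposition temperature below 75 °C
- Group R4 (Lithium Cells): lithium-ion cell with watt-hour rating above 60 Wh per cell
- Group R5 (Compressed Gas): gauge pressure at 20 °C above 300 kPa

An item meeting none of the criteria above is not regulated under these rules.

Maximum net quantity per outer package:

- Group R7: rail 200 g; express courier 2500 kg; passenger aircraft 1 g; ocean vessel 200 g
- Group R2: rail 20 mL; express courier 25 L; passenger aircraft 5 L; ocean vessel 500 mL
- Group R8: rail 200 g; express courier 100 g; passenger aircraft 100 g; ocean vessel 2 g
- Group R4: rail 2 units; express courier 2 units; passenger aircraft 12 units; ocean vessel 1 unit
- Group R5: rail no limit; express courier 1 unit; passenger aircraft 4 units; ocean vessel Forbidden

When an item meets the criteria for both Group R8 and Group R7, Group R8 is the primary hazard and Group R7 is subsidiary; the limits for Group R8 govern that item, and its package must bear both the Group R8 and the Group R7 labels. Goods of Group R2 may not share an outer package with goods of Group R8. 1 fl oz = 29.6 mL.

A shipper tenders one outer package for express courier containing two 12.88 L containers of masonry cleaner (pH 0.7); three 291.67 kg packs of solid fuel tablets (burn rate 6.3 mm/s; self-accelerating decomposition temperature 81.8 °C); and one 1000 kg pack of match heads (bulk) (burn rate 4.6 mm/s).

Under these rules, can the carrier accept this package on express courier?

pH 0.7 meets the Group R2 criterion (Corrosive), so the masonry cleaner is Group R2.
Solid fuel tablets: burn rate 6.3 mm/s > 2.2 mm/s → Group R7 (Flammable Solid).
With burn rate 4.6 mm/s (> 2.2 mm/s), the match heads (bulk) fall in Group R7.
Total Group R7: (three 291.67 kg packs = 875.01 kg) + 1000 kg = 1875.01 kg.
That is within the Group R7 express courier limit of 2500 kg.
Group R2 quantity: two 12.88 L containers = 25.76 L.
25.76 L > 25 L (express courier limit, Group R2) — over the limit.
The segregation rule (Group R2 with Group R8) does not apply to Group R7 with Group R2.

No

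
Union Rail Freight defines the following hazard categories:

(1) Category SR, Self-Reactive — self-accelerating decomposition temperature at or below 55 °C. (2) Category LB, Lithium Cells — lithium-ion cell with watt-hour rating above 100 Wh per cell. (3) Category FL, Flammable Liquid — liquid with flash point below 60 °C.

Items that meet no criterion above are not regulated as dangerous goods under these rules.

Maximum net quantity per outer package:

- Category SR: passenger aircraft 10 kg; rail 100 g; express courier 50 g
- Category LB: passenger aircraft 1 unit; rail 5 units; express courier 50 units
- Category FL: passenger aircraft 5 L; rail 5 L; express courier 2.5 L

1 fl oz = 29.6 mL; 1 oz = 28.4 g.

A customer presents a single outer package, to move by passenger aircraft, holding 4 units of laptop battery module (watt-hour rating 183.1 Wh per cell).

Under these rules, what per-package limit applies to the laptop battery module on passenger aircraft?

1 unit

Watt-hour rating 183.1 Wh per cell meets the Category LB criterion (Lithium Cells), so the laptop battery module is Category LB.
The passenger aircraft limit for Category LB is 1 unit.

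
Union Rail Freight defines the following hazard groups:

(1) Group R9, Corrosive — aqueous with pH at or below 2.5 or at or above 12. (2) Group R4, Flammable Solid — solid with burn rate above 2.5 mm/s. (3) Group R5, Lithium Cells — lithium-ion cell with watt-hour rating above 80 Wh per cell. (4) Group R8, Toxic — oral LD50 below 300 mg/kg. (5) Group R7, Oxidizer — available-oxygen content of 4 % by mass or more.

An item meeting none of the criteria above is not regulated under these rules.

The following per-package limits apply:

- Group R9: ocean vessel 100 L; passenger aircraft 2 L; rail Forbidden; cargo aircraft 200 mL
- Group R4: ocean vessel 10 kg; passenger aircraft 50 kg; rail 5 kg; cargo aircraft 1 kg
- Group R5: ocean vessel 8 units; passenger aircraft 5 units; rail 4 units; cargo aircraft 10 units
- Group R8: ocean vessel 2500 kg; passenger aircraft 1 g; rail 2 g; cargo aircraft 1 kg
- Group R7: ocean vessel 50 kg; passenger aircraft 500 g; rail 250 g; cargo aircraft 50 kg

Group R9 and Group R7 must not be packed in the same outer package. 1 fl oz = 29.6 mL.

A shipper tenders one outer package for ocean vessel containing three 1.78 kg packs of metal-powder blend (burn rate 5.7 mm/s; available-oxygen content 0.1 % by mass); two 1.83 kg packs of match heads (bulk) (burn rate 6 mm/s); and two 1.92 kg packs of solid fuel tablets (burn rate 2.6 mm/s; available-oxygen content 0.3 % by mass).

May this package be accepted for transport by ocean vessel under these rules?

With burn rate 5.7 mm/s (> 2.5 mm/s), the metal-powder blend falls in Group R4.
Burn rate 6 mm/s meets the Group R4 criterion (Flammable Solid), so the match heads (bulk) are Group R4.
With burn rate 2.6 mm/s (> 2.5 mm/s), the solid fuel tablets fall in Group R4.
Total Group R4: (three 1.78 kg packs = 5.34 kg) + (two 1.83 kg packs = 3.66 kg) + (two 1.92 kg packs = 3.84 kg) = 12.84 kg.
That exceeds the Group R4 ocean vessel limit of 10 kg.

No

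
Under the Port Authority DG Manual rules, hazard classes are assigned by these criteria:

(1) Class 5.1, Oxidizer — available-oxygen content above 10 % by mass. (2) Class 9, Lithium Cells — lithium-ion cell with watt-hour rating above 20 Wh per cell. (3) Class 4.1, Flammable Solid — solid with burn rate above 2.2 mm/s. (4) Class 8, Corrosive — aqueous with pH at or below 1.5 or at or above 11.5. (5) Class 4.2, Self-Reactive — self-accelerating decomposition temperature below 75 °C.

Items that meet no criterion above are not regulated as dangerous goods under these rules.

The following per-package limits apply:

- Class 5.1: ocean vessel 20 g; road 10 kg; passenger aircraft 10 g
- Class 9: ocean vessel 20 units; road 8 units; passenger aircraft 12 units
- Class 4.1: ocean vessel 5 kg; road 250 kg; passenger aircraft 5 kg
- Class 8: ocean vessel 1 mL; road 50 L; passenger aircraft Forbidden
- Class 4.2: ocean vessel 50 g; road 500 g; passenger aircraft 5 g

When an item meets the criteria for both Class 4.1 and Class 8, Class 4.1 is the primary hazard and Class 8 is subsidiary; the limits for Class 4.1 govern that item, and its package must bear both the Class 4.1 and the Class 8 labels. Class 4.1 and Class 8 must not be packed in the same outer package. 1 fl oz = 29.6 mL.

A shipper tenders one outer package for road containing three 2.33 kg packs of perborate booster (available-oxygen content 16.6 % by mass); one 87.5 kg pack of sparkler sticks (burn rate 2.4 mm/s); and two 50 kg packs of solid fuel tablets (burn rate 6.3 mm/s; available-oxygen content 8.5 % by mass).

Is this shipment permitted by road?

The perborate booster has available-oxygen content 16.6 % by mass, which is > 10 % by mass, so it is Class 5.1 (Oxidizer).
Burn rate 2.4 mm/s meets the Class 4.1 criterion (Flammable Solid), so the sparkler sticks are Class 4.1.
Burn rate 6.3 mm/s meets the Class 4.1 criterion (Flammable Solid), so the solid fuel tablets are Class 4.1.
Total Class 4.1: 87.5 kg + (two 50 kg packs = 100 kg) = 187.5 kg.
187.5 kg is within the road limit of 250 kg for Class 4.1.
Class 5.1 quantity: three 2.33 kg packs = 6.99 kg.
That is within the Class 5.1 road limit of 10 kg.
The segregation rule (Class 4.1 with Class 8) does not apply to Class 4.1 with Class 5.1.
Every hazard class is within its road limit and no segregation rule is violated.

Yes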